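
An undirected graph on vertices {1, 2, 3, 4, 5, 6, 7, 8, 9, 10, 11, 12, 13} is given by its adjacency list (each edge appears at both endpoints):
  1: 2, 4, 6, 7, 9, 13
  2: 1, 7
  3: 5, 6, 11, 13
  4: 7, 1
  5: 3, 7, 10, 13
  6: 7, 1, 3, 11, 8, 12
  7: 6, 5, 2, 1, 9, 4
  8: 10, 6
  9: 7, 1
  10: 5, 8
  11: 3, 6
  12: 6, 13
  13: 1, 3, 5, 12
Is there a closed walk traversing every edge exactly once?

Degrees: 1:6, 2:2, 3:4, 4:2, 5:4, 6:6, 7:6, 8:2, 9:2, 10:2, 11:2, 12:2, 13:4
All degrees are even and the non-isolated vertices are connected — an Eulerian circuit exists.

Yes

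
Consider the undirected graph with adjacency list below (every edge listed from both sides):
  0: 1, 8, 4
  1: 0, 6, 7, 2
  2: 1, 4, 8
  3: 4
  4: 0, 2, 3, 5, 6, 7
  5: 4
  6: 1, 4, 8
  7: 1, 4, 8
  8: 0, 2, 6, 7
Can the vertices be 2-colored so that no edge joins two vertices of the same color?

Yes

Color {1, 4, 8} black and {0, 2, 3, 5, 6, 7} white. No edge joins two same-colored vertices, so the graph is bipartite.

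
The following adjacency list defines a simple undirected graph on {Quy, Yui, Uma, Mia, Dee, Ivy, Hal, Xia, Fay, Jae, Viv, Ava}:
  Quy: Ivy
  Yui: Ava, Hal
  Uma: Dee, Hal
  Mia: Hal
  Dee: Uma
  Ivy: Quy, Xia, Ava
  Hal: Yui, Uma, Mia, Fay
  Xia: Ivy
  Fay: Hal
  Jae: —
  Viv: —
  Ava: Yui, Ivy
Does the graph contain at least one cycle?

The graph has 12 vertices, 9 edges, and 3 connected components.
Since 9 = 12 - 3, the graph is a forest and contains no cycle.

No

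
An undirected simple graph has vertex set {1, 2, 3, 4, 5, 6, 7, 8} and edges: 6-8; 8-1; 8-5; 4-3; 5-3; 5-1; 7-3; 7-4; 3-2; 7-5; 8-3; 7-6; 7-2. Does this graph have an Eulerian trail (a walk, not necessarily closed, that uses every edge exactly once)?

Degrees: 1:2, 2:2, 3:5, 4:2, 5:4, 6:2, 7:5, 8:4
Odd-degree vertices: 3, 7 (2 total).
The non-isolated vertices are connected and exactly 2 have odd degree, so an Eulerian trail exists (from 3 to 7).

Yes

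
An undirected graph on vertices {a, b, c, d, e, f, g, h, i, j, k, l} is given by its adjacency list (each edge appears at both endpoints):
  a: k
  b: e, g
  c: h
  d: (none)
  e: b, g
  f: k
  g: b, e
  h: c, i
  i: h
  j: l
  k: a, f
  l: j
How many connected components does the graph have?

Component: {d}
Component: {j, l}
Component: {a, f, k}
Component: {b, e, g}
Component: {c, h, i}

5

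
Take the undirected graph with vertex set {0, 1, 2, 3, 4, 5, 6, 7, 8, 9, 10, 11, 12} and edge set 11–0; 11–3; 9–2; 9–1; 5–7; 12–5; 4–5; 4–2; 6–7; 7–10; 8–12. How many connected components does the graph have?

2

Component: {0, 3, 11}
Component: {1, 2, 4, 5, 6, 7, 8, 9, 10, 12}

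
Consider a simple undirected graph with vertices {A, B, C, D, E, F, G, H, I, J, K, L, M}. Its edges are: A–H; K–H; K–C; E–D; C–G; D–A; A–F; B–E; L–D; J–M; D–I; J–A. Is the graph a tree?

The graph has 13 vertices and 12 edges.
It is connected with exactly 12 edges, hence acyclic — it is a tree.

Yes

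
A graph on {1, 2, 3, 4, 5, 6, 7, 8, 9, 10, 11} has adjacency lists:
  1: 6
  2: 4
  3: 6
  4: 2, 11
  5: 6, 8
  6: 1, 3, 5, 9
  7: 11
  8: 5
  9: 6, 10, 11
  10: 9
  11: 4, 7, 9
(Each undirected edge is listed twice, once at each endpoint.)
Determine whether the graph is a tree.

Yes

|V| = 11, |E| = 10.
Connected and |E| = |V| - 1, which characterizes a tree.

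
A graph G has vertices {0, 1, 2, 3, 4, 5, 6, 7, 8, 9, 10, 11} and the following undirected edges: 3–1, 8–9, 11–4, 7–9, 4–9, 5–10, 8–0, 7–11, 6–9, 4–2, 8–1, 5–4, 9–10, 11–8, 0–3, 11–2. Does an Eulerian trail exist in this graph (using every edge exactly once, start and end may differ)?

Yes

Degrees: 0:2, 1:2, 2:2, 3:2, 4:4, 5:2, 6:1, 7:2, 8:4, 9:5, 10:2, 11:4
Odd-degree vertices: 6, 9 (2 total).
With 2 odd-degree vertices and all edges in one connected piece, an Eulerian trail exists (from 6 to 9).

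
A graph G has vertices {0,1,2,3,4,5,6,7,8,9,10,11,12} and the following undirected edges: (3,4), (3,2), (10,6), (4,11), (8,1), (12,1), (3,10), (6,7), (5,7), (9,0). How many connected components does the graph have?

3

Component: {0, 9}
Component: {1, 8, 12}
Component: {2, 3, 4, 5, 6, 7, 10, 11}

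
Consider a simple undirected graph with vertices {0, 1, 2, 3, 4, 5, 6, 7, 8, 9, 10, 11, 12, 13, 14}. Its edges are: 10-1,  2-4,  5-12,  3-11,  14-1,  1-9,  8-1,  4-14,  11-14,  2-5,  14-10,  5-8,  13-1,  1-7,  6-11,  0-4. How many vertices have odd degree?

Degrees: 0:1, 1:6, 2:2, 3:1, 4:3, 5:3, 6:1, 7:1, 8:2, 9:1, 10:2, 11:3, 12:1, 13:1, 14:4
Odd-degree vertices: 0, 3, 4, 5, 6, 7, 9, 11, 12, 13.

10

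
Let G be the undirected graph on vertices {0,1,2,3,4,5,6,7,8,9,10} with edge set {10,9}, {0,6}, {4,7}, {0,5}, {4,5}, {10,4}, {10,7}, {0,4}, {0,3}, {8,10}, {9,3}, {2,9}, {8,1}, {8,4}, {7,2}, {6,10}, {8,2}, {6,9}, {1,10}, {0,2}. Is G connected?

Yes

A breadth-first search from 0 visits 0, 2, 6, 4, 3, 5, 8, 7, 9, 10, 1 — all 11 vertices — so the graph is connected.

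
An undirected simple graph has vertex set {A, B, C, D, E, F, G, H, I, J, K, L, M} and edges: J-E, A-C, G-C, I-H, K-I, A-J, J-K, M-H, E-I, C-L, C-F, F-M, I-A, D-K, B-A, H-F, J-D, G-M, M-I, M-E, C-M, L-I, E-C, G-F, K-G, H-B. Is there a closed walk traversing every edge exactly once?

Yes

Degrees: A:4, B:2, C:6, D:2, E:4, F:4, G:4, H:4, I:6, J:4, K:4, L:2, M:6
Every vertex has even degree and the edges form a single connected piece, so an Eulerian circuit exists.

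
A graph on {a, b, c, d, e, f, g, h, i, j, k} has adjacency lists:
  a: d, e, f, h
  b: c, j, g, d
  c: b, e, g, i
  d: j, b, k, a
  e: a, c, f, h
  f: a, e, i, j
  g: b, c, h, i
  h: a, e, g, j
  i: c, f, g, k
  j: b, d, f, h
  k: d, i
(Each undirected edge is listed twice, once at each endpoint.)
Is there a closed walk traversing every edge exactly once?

Yes

Degrees: a:4, b:4, c:4, d:4, e:4, f:4, g:4, h:4, i:4, j:4, k:2
All degrees are even and the non-isolated vertices are connected — an Eulerian circuit exists.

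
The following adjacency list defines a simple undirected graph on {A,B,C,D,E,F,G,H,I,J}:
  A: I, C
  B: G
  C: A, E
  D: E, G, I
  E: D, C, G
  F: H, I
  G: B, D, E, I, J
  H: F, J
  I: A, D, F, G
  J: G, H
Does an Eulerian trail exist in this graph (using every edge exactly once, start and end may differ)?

No

Degrees: A:2, B:1, C:2, D:3, E:3, F:2, G:5, H:2, I:4, J:2
Odd-degree vertices: B, D, E, G (4 total).
With 4 odd-degree vertices (more than two), no single trail can use every edge.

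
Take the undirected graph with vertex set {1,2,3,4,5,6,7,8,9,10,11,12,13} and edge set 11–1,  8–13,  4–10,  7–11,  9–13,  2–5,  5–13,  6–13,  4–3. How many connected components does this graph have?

4

Component: {12}
Component: {1, 7, 11}
Component: {3, 4, 10}
Component: {2, 5, 6, 8, 9, 13}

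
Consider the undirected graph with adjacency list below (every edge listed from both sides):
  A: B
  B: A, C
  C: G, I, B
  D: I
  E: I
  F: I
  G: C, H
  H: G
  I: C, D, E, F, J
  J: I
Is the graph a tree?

The graph has 10 vertices and 9 edges.
Connected and |E| = |V| - 1, which characterizes a tree.

Yes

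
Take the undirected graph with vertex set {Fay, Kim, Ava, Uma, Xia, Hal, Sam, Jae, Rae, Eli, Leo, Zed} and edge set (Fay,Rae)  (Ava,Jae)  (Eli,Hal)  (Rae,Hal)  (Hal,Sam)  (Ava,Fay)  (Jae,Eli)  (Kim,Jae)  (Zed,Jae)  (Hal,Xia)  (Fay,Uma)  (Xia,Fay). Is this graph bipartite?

Yes

A valid 2-coloring puts {Kim, Ava, Uma, Xia, Sam, Rae, Eli, Leo, Zed} on one side and {Fay, Hal, Jae} on the other; every edge crosses between the two sides.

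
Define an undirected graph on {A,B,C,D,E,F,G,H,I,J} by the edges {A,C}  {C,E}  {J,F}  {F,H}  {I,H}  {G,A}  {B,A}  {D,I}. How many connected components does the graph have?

2

Component: {A, B, C, E, G}
Component: {D, F, H, I, J}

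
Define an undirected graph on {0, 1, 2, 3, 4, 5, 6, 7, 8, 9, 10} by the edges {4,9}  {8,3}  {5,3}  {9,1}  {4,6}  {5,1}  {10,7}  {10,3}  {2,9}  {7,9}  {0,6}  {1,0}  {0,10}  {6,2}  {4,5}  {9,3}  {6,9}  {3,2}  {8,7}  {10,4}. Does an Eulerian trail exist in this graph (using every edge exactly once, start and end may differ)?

No

Degrees: 0:3, 1:3, 2:3, 3:5, 4:4, 5:3, 6:4, 7:3, 8:2, 9:6, 10:4
Odd-degree vertices: 0, 1, 2, 3, 5, 7 (6 total).
With 6 odd-degree vertices (more than two), no single trail can use every edge.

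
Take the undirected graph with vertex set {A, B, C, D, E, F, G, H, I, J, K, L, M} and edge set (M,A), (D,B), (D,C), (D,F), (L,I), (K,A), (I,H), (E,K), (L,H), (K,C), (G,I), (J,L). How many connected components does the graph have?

2

Component: {G, H, I, J, L}
Component: {A, B, C, D, E, F, K, M}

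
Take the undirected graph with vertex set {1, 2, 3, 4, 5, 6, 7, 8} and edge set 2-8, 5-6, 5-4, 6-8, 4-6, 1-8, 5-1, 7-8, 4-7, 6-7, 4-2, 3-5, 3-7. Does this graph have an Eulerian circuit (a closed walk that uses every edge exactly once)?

Degrees: 1:2, 2:2, 3:2, 4:4, 5:4, 6:4, 7:4, 8:4
All degrees are even and the non-isolated vertices are connected — an Eulerian circuit exists.

Yes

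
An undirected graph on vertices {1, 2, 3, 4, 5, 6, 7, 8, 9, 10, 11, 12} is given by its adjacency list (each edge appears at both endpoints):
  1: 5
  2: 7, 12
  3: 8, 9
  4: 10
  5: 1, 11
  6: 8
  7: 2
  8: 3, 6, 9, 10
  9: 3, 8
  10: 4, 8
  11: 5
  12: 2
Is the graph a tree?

The graph has 12 vertices and 10 edges.
It is not connected, so it is not a tree.

No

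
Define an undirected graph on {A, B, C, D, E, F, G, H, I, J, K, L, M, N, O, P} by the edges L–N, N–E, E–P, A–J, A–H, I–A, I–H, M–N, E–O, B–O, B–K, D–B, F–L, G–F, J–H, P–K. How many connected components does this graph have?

Component: {C}
Component: {A, H, I, J}
Component: {B, D, E, F, G, K, L, M, N, O, P}

3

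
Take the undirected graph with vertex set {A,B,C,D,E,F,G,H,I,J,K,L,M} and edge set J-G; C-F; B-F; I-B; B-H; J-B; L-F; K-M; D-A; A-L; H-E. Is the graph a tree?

No

|V| = 13, |E| = 11.
It is not connected, so it is not a tree.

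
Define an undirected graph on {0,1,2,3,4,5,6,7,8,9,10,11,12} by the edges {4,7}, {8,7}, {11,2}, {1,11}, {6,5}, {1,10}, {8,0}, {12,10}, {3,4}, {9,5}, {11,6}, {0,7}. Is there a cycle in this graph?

|V| = 13, |E| = 12, number of components = 2.
One cycle is 0-7-8-0.

Yes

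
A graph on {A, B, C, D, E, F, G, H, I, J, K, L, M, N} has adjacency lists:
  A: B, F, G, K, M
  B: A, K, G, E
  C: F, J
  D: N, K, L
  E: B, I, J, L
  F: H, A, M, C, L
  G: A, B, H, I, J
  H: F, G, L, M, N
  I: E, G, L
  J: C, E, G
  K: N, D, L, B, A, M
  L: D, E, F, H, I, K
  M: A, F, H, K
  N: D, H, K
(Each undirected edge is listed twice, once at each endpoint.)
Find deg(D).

Neighbors of D: K, L, N.

3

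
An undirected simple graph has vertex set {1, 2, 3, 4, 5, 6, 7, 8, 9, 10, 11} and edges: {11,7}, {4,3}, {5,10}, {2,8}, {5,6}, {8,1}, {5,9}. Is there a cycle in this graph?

The graph has 11 vertices, 7 edges, and 4 connected components.
Since 7 = 11 - 4, the graph is a forest and contains no cycle.

No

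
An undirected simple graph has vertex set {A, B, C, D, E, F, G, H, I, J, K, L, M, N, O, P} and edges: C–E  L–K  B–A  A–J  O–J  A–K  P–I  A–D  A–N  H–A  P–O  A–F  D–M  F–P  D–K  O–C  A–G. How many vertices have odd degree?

12

Degrees: A:8, B:1, C:2, D:3, E:1, F:2, G:1, H:1, I:1, J:2, K:3, L:1, M:1, N:1, O:3, P:3
Odd-degree vertices: B, D, E, G, H, I, K, L, M, N, O, P.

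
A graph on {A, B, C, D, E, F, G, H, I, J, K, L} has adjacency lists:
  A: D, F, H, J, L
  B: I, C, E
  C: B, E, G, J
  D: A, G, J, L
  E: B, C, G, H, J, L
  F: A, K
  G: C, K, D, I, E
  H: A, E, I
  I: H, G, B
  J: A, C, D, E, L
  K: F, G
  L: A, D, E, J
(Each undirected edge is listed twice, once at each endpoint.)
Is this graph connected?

Starting from A and exploring outward reaches every vertex (A, D, J, H, F, L, G, E, C, I, K, B); the graph is connected.

Yes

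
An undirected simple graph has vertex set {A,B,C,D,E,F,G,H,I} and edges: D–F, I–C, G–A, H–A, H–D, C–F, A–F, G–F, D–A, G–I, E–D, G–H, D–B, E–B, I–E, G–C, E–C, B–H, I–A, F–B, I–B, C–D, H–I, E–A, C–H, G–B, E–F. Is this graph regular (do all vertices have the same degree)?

Yes

Degrees: A:6, B:6, C:6, D:6, E:6, F:6, G:6, H:6, I:6
All degrees equal 6; the graph is regular.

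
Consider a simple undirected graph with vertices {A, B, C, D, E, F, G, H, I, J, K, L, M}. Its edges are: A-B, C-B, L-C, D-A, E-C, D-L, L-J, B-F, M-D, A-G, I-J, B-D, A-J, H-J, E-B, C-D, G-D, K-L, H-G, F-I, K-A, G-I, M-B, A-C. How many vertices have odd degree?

Degrees: A:6, B:6, C:5, D:6, E:2, F:2, G:4, H:2, I:3, J:4, K:2, L:4, M:2
Odd-degree vertices: C, I.

2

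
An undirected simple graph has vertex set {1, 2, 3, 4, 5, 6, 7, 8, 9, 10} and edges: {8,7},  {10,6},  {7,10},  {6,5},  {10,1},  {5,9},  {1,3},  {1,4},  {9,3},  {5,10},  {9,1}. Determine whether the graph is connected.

Component: {2}
Component: {1, 3, 4, 5, 6, 7, 8, 9, 10}
There are 2 separate components, so the graph is not connected.

No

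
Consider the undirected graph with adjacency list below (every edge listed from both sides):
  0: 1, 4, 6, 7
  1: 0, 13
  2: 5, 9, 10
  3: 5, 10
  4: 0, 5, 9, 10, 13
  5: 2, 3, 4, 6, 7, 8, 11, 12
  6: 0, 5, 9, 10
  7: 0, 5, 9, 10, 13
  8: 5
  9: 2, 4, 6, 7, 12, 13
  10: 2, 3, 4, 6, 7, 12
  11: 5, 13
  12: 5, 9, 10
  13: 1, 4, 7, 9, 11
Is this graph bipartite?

No

7-9-13-7 is an odd cycle (length 3), and a bipartite graph can contain only even cycles.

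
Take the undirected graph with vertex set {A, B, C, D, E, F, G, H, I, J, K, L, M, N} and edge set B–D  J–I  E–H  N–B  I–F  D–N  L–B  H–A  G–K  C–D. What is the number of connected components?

Component: {M}
Component: {G, K}
Component: {A, E, H}
Component: {F, I, J}
Component: {B, C, D, L, N}

5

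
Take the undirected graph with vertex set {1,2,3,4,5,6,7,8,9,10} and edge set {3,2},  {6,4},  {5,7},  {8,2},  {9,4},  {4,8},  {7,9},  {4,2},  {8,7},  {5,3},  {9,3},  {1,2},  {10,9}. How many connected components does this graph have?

Component: {1, 2, 3, 4, 5, 6, 7, 8, 9, 10}

1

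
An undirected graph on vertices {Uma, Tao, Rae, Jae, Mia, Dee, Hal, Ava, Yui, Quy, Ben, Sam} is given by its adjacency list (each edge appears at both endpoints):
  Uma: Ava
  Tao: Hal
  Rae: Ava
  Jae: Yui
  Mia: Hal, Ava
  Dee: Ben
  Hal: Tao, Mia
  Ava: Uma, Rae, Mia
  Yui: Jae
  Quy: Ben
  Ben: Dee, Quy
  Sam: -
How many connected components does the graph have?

Component: {Sam}
Component: {Jae, Yui}
Component: {Dee, Quy, Ben}
Component: {Uma, Tao, Rae, Mia, Hal, Ava}

4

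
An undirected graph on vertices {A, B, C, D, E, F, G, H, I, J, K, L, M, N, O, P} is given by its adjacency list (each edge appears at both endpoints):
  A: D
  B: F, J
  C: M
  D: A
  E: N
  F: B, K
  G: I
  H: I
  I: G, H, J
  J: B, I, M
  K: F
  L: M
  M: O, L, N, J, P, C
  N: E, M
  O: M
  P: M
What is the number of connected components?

2

Component: {A, D}
Component: {B, C, E, F, G, H, I, J, K, L, M, N, O, P}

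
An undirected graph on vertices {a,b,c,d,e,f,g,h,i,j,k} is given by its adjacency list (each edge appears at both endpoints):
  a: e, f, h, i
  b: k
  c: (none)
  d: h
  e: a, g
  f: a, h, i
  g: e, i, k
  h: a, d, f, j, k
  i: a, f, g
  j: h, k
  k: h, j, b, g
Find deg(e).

2

Neighbors of e: a, g.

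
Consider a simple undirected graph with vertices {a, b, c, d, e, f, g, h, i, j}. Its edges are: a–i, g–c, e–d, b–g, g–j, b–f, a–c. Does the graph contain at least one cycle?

|V| = 10, |E| = 7, number of components = 3.
Since 7 = 10 - 3, the graph is a forest and contains no cycle.

No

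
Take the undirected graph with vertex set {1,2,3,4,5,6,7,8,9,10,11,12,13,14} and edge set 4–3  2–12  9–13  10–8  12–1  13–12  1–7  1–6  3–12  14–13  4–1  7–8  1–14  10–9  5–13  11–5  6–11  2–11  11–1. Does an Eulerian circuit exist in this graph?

Yes

Degrees: 1:6, 2:2, 3:2, 4:2, 5:2, 6:2, 7:2, 8:2, 9:2, 10:2, 11:4, 12:4, 13:4, 14:2
All degrees are even and the non-isolated vertices are connected — an Eulerian circuit exists.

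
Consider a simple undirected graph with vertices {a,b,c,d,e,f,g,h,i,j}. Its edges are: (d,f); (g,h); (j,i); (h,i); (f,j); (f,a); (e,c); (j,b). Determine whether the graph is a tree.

No

|V| = 10, |E| = 8.
It is not connected, so it is not a tree.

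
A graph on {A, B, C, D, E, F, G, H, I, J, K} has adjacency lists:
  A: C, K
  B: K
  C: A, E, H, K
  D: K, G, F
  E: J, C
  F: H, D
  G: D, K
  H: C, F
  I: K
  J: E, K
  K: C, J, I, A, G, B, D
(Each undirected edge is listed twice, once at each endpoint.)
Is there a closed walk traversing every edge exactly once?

No

Degrees: A:2, B:1, C:4, D:3, E:2, F:2, G:2, H:2, I:1, J:2, K:7
Vertices with odd degree: B, D, I, K. An Eulerian circuit requires all degrees even.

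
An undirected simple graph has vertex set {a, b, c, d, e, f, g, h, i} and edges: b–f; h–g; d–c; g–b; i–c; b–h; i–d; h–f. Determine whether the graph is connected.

No

Component: {a}
Component: {e}
Component: {c, d, i}
Component: {b, f, g, h}
No edge joins these 4 groups, so the graph is disconnected.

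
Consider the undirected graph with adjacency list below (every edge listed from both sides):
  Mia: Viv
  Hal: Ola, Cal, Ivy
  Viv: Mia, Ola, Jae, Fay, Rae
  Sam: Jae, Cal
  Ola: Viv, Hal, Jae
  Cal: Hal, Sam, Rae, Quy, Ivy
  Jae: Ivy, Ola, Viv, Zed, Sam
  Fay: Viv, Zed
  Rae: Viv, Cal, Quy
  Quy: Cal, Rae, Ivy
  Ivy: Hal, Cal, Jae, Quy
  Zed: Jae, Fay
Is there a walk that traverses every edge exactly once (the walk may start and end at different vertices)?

No

Degrees: Mia:1, Hal:3, Viv:5, Sam:2, Ola:3, Cal:5, Jae:5, Fay:2, Rae:3, Quy:3, Ivy:4, Zed:2
Odd-degree vertices: Mia, Hal, Viv, Ola, Cal, Jae, Rae, Quy (8 total).
An Eulerian trail requires 0 or 2 odd-degree vertices; here there are 8.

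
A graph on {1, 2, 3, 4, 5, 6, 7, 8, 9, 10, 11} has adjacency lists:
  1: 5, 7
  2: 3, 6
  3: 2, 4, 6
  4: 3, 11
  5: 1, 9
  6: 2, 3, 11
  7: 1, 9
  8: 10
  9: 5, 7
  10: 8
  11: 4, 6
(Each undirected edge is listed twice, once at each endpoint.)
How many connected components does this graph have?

3

Component: {8, 10}
Component: {1, 5, 7, 9}
Component: {2, 3, 4, 6, 11}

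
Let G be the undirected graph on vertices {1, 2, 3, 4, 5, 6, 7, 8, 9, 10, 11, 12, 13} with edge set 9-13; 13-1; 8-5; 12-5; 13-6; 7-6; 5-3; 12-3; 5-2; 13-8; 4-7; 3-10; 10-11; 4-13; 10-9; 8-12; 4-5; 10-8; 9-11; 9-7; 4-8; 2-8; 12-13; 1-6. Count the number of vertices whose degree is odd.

Degrees: 1:2, 2:2, 3:3, 4:4, 5:5, 6:3, 7:3, 8:6, 9:4, 10:4, 11:2, 12:4, 13:6
Odd-degree vertices: 3, 5, 6, 7.

4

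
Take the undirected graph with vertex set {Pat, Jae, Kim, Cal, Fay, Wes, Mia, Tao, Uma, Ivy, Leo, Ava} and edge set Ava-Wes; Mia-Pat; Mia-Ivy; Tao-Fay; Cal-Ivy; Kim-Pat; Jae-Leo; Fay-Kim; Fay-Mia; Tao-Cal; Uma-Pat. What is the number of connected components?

3

Component: {Jae, Leo}
Component: {Wes, Ava}
Component: {Pat, Kim, Cal, Fay, Mia, Tao, Uma, Ivy}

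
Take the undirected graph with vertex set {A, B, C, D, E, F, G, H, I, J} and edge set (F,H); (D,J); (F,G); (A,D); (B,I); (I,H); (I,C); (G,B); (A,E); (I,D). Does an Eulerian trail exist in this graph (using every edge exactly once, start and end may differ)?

Degrees: A:2, B:2, C:1, D:3, E:1, F:2, G:2, H:2, I:4, J:1
Odd-degree vertices: C, D, E, J (4 total).
An Eulerian trail requires 0 or 2 odd-degree vertices; here there are 4.

No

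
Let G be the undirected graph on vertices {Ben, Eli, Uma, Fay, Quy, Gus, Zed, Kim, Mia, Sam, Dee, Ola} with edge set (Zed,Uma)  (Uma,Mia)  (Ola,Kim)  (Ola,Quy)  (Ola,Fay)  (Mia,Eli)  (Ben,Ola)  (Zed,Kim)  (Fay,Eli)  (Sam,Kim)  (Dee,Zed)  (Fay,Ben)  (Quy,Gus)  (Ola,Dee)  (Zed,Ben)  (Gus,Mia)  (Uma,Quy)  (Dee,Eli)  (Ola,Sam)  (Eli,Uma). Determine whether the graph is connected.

A breadth-first search from Ben visits Ben, Ola, Fay, Zed, Kim, Quy, Dee, Sam, Eli, Uma, Gus, Mia — all 12 vertices — so the graph is connected.

Yes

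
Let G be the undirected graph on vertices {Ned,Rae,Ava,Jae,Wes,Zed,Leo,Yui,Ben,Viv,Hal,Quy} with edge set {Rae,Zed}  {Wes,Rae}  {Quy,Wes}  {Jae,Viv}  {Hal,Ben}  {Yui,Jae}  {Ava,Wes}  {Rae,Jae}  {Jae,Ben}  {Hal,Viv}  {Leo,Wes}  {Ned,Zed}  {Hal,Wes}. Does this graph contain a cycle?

Yes

The graph has 12 vertices, 13 edges, and 1 connected component.
Since 13 > 12 - 1, a cycle must exist; for instance Rae-Wes-Hal-Viv-Jae-Rae.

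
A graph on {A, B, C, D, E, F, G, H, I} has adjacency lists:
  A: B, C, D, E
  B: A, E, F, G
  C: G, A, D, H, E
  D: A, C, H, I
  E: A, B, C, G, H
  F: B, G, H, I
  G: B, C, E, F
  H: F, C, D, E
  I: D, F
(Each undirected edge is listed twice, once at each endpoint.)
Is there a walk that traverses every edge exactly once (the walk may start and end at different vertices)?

Degrees: A:4, B:4, C:5, D:4, E:5, F:4, G:4, H:4, I:2
Odd-degree vertices: C, E (2 total).
The non-isolated vertices are connected and exactly 2 have odd degree, so an Eulerian trail exists (from C to E).

Yes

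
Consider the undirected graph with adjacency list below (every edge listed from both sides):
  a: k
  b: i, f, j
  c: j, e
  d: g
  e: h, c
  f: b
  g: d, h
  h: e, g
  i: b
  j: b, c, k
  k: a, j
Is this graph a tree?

|V| = 11, |E| = 10.
It is connected with exactly 10 edges, hence acyclic — it is a tree.

Yes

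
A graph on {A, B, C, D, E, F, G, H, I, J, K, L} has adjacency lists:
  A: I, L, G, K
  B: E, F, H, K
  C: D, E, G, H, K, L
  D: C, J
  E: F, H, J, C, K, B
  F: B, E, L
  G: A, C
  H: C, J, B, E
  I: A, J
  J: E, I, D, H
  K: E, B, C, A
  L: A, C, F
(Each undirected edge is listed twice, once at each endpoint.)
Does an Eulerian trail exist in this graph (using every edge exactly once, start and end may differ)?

Degrees: A:4, B:4, C:6, D:2, E:6, F:3, G:2, H:4, I:2, J:4, K:4, L:3
Odd-degree vertices: F, L (2 total).
With 2 odd-degree vertices and all edges in one connected piece, an Eulerian trail exists (from F to L).

Yes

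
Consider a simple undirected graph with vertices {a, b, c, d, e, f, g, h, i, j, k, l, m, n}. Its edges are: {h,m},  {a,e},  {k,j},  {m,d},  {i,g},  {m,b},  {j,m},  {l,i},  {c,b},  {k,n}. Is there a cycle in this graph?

The graph has 14 vertices, 10 edges, and 4 connected components.
A forest on 14 vertices with 4 components has exactly 10 edges, which matches — so no cycle.

No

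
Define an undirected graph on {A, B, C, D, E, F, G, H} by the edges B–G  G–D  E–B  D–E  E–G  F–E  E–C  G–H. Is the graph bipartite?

The cycle B-E-G-B has length 3, which is odd, so the graph is not bipartite.

No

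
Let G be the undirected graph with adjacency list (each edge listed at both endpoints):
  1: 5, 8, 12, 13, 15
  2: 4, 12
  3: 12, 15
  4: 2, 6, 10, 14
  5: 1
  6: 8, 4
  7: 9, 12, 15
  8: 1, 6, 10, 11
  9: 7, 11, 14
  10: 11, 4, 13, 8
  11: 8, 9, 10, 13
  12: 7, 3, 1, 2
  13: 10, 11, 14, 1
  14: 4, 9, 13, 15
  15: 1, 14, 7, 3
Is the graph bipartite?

13-11-10-13 is an odd cycle (length 3), and a bipartite graph can contain only even cycles.

No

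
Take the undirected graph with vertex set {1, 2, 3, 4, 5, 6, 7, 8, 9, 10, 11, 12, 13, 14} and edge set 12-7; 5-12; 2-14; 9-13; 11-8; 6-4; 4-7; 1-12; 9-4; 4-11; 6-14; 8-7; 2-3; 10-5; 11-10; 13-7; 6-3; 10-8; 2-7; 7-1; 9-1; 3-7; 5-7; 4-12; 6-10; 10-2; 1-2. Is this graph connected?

A breadth-first search from 1 visits 1, 7, 12, 9, 2, 4, 8, 13, 3, 5, 14, 10, 11, 6 — all 14 vertices — so the graph is connected.

Yes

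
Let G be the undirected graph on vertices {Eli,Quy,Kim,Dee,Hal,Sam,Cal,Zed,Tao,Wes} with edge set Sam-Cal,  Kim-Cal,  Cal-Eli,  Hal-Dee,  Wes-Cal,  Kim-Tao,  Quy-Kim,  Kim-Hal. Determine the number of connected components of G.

2

Component: {Zed}
Component: {Eli, Quy, Kim, Dee, Hal, Sam, Cal, Tao, Wes}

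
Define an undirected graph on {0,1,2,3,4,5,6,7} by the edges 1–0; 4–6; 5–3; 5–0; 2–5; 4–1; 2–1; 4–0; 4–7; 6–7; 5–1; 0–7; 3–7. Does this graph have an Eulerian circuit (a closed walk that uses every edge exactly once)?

Degrees: 0:4, 1:4, 2:2, 3:2, 4:4, 5:4, 6:2, 7:4
All degrees are even and the non-isolated vertices are connected — an Eulerian circuit exists.

Yes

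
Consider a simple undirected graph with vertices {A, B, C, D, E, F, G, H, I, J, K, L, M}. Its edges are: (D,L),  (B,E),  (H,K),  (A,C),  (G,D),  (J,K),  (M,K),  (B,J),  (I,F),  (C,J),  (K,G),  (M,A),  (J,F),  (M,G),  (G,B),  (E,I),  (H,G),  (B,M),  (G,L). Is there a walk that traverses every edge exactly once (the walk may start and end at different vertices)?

Yes

Degrees: A:2, B:4, C:2, D:2, E:2, F:2, G:6, H:2, I:2, J:4, K:4, L:2, M:4
Odd-degree vertices: none (0 total).
With 0 odd-degree vertices and all edges in one connected piece, an Eulerian trail exists.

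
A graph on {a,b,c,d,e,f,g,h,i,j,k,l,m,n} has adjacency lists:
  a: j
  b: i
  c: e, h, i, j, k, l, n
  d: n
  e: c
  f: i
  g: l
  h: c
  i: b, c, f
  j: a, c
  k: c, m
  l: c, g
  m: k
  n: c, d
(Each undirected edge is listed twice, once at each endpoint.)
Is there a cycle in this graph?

The graph has 14 vertices, 13 edges, and 1 connected component.
Since 13 = 14 - 1, the graph is a forest and contains no cycle.

No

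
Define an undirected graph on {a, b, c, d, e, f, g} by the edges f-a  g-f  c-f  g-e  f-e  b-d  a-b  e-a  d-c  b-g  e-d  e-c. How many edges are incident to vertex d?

3

Neighbors of d: b, c, e.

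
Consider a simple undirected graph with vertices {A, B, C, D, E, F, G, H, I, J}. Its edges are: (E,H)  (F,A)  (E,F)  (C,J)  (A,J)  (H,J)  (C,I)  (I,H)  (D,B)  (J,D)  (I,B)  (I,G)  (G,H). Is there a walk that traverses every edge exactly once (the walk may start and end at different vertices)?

Yes

Degrees: A:2, B:2, C:2, D:2, E:2, F:2, G:2, H:4, I:4, J:4
Odd-degree vertices: none (0 total).
The non-isolated vertices are connected and exactly 0 have odd degree, so an Eulerian trail exists.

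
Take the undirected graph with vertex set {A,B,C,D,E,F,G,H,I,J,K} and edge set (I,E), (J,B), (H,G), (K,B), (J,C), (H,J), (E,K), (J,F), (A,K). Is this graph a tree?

No

|V| = 11, |E| = 9.
It splits into 2 components, so it cannot be a tree.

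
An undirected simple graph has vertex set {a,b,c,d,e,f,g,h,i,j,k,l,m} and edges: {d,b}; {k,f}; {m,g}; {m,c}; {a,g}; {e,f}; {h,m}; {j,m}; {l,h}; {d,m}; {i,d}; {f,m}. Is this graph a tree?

|V| = 13, |E| = 12.
It is connected with exactly 12 edges, hence acyclic — it is a tree.

Yes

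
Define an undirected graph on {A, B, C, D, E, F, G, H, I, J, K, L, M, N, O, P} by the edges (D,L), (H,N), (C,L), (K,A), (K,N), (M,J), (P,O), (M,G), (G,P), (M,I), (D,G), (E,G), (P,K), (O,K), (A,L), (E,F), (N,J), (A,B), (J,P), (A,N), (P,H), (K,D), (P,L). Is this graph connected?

Starting from A and exploring outward reaches every vertex (A, N, B, L, K, J, H, C, P, D, O, M, G, I, E, F); the graph is connected.

Yes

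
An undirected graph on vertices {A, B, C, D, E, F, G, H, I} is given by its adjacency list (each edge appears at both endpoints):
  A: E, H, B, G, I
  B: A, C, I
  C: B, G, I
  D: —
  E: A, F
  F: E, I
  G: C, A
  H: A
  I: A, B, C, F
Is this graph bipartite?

C-B-I-C is an odd cycle (length 3), and a bipartite graph can contain only even cycles.

No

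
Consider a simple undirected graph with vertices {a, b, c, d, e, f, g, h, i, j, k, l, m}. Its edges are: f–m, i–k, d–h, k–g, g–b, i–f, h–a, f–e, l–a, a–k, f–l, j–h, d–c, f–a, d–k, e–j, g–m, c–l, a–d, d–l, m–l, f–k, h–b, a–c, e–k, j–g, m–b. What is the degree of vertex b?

Neighbors of b: g, h, m.

3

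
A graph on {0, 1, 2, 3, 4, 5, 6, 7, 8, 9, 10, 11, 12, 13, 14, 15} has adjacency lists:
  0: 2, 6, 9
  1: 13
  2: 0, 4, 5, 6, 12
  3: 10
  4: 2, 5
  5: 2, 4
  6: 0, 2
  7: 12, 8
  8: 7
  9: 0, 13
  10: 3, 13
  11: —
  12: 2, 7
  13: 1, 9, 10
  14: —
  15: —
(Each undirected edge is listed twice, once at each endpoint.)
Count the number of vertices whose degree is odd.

Degrees: 0:3, 1:1, 2:5, 3:1, 4:2, 5:2, 6:2, 7:2, 8:1, 9:2, 10:2, 11:0, 12:2, 13:3, 14:0, 15:0
Odd-degree vertices: 0, 1, 2, 3, 8, 13.

6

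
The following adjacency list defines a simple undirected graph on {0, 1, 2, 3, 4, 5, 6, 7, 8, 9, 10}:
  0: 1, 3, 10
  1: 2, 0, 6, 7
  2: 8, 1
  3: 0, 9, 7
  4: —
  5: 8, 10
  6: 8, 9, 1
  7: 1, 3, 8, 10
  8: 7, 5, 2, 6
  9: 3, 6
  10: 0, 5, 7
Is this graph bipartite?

8-6-9-3-7-8 is an odd cycle (length 5), and a bipartite graph can contain only even cycles.

No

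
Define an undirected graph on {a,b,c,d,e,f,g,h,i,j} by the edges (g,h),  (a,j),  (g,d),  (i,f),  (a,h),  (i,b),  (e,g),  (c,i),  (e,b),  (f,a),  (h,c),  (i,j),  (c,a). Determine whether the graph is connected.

Yes

Starting from a and exploring outward reaches every vertex (a, j, h, f, c, i, g, b, e, d); the graph is connected.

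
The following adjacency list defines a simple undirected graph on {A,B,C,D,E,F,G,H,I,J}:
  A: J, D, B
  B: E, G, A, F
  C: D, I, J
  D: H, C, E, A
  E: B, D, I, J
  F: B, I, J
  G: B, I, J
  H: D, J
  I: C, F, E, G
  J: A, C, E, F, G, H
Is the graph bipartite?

Color {B, D, I, J} black and {A, C, E, F, G, H} white. No edge joins two same-colored vertices, so the graph is bipartite.

Yes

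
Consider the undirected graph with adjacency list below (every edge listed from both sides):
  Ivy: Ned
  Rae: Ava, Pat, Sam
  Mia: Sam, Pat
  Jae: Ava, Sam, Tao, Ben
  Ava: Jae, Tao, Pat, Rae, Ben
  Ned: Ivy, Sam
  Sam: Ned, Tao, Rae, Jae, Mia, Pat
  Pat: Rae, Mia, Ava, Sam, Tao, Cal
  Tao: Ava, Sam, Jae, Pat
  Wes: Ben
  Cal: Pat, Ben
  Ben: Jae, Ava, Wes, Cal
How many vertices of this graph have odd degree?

Degrees: Ivy:1, Rae:3, Mia:2, Jae:4, Ava:5, Ned:2, Sam:6, Pat:6, Tao:4, Wes:1, Cal:2, Ben:4
Odd-degree vertices: Ivy, Rae, Ava, Wes.

4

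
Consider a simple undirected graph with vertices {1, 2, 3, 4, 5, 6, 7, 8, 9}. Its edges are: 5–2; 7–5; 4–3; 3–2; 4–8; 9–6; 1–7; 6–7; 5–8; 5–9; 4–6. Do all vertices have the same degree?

No

Degrees: 1:1, 2:2, 3:2, 4:3, 5:4, 6:3, 7:3, 8:2, 9:2
Degrees are not all equal (e.g. deg(1)=1 but deg(5)=4); not regular.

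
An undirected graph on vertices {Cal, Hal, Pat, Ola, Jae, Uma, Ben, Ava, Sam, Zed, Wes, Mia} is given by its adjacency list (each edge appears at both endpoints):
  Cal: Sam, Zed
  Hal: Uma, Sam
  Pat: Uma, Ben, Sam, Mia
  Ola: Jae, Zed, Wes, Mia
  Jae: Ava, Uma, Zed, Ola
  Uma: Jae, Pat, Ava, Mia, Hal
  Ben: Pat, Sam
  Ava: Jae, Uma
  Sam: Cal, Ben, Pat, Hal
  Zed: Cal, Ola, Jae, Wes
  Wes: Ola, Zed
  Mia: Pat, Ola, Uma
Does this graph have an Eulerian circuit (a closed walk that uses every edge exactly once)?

No

Degrees: Cal:2, Hal:2, Pat:4, Ola:4, Jae:4, Uma:5, Ben:2, Ava:2, Sam:4, Zed:4, Wes:2, Mia:3
Uma, Mia have odd degree; an Eulerian circuit needs every degree to be even, so none exists.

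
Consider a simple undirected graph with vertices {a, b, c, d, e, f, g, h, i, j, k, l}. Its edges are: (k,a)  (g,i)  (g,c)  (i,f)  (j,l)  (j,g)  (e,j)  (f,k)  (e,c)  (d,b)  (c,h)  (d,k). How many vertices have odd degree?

8

Degrees: a:1, b:1, c:3, d:2, e:2, f:2, g:3, h:1, i:2, j:3, k:3, l:1
Odd-degree vertices: a, b, c, g, h, j, k, l.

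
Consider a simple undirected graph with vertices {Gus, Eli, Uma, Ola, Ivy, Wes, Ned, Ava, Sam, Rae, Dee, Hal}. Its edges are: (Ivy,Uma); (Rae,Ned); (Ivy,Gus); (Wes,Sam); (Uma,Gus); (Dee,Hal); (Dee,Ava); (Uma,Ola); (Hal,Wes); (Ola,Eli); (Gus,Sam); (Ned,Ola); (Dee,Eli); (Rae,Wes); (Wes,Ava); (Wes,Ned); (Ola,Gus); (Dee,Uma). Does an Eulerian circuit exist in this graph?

Degrees: Gus:4, Eli:2, Uma:4, Ola:4, Ivy:2, Wes:5, Ned:3, Ava:2, Sam:2, Rae:2, Dee:4, Hal:2
Wes, Ned have odd degree; an Eulerian circuit needs every degree to be even, so none exists.

No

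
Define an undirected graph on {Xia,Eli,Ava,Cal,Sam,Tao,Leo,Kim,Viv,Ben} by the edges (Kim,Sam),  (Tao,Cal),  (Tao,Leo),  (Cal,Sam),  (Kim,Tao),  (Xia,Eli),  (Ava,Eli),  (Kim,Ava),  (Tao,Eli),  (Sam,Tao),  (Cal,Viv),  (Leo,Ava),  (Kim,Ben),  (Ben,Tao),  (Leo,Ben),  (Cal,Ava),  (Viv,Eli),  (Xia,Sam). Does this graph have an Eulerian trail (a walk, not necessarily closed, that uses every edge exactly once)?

Yes

Degrees: Xia:2, Eli:4, Ava:4, Cal:4, Sam:4, Tao:6, Leo:3, Kim:4, Viv:2, Ben:3
Odd-degree vertices: Leo, Ben (2 total).
With 2 odd-degree vertices and all edges in one connected piece, an Eulerian trail exists (from Leo to Ben).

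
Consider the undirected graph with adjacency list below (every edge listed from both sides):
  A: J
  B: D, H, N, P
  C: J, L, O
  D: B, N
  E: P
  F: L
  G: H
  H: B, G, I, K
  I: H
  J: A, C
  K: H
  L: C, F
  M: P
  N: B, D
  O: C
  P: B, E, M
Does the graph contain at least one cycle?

|V| = 16, |E| = 15, number of components = 2.
One cycle is B-D-N-B.

Yes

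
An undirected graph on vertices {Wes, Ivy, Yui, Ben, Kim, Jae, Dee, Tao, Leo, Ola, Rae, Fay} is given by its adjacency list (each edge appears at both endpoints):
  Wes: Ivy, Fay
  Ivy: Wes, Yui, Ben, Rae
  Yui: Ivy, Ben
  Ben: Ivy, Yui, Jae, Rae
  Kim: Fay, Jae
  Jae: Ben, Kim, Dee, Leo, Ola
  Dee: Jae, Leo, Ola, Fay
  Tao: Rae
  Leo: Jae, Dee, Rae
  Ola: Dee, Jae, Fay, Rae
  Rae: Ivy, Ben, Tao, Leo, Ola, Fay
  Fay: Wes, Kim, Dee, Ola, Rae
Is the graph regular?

No

Degrees: Wes:2, Ivy:4, Yui:2, Ben:4, Kim:2, Jae:5, Dee:4, Tao:1, Leo:3, Ola:4, Rae:6, Fay:5
Vertex Tao has degree 1 while Rae has degree 6, so the graph is not regular.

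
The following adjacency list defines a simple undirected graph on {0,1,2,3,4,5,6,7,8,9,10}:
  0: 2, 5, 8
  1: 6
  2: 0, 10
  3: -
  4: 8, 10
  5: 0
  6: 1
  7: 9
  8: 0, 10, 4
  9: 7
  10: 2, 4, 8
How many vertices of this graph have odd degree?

8

Degrees: 0:3, 1:1, 2:2, 3:0, 4:2, 5:1, 6:1, 7:1, 8:3, 9:1, 10:3
Odd-degree vertices: 0, 1, 5, 6, 7, 8, 9, 10.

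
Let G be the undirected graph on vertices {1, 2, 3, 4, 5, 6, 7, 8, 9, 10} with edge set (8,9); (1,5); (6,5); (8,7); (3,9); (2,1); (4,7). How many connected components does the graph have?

Component: {10}
Component: {1, 2, 5, 6}
Component: {3, 4, 7, 8, 9}

3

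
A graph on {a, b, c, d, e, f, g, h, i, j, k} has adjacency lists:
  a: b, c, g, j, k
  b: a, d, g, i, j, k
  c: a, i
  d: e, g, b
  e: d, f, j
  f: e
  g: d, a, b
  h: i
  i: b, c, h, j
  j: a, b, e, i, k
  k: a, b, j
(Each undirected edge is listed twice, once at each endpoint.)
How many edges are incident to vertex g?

Neighbors of g: a, b, d.

3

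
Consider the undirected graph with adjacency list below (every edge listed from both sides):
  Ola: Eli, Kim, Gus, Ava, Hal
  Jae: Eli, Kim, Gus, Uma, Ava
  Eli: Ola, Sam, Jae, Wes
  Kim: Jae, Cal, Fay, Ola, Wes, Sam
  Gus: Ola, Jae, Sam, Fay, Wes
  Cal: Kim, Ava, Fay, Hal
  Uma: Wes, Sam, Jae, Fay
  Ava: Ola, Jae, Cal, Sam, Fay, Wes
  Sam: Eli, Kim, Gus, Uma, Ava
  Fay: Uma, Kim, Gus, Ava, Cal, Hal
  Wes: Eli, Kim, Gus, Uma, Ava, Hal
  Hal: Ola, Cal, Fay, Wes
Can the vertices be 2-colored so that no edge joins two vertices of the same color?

No

Fay-Cal-Hal-Fay is an odd cycle (length 3), and a bipartite graph can contain only even cycles.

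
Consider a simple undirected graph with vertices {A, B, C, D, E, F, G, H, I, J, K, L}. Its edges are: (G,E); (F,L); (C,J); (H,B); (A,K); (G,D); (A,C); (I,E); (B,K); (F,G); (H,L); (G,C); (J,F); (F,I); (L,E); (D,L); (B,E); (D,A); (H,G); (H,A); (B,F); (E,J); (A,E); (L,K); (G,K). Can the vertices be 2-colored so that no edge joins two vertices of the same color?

A valid 2-coloring puts {C, D, E, F, H, K} on one side and {A, B, G, I, J, L} on the other; every edge crosses between the two sides.

Yes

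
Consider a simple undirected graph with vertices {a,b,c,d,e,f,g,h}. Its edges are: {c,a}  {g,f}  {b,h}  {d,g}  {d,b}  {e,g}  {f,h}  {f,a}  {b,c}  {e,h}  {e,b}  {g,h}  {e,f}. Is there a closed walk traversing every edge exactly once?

Yes

Degrees: a:2, b:4, c:2, d:2, e:4, f:4, g:4, h:4
All degrees are even and the non-isolated vertices are connected — an Eulerian circuit exists.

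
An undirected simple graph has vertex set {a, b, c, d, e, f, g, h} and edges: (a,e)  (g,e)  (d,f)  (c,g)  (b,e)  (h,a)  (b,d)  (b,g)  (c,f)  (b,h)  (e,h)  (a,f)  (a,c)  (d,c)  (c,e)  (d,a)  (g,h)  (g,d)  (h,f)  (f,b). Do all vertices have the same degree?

Yes

Degrees: a:5, b:5, c:5, d:5, e:5, f:5, g:5, h:5
Every vertex has degree 5, so the graph is 5-regular.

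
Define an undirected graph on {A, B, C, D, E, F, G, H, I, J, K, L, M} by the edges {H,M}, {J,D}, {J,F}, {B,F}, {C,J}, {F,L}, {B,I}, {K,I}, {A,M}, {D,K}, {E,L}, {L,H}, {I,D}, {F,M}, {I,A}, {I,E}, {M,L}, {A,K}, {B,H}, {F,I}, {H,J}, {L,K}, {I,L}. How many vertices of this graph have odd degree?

6

Degrees: A:3, B:3, C:1, D:3, E:2, F:5, G:0, H:4, I:7, J:4, K:4, L:6, M:4
Odd-degree vertices: A, B, C, D, F, I.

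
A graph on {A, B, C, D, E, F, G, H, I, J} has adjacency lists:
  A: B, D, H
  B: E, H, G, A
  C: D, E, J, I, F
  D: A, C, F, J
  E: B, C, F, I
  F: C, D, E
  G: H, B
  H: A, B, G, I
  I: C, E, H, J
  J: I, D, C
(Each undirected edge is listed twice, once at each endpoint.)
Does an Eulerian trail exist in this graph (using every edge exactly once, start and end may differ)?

Degrees: A:3, B:4, C:5, D:4, E:4, F:3, G:2, H:4, I:4, J:3
Odd-degree vertices: A, C, F, J (4 total).
With 4 odd-degree vertices (more than two), no single trail can use every edge.

No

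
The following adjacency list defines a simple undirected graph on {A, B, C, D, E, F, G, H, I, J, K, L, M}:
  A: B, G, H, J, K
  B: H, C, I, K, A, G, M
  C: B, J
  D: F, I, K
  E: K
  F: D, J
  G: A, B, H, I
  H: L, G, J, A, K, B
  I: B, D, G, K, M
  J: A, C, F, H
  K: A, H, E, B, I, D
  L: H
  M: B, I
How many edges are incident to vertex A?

Neighbors of A: B, G, H, J, K.

5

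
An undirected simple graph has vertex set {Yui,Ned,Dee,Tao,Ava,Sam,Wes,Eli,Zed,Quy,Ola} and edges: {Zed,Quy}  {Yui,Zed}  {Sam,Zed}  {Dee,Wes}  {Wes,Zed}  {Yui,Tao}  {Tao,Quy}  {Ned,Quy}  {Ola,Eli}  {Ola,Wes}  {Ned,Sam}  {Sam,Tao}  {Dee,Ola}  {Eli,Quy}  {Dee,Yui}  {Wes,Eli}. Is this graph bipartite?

No

The cycle Eli-Wes-Ola-Eli has length 3, which is odd, so the graph is not bipartite.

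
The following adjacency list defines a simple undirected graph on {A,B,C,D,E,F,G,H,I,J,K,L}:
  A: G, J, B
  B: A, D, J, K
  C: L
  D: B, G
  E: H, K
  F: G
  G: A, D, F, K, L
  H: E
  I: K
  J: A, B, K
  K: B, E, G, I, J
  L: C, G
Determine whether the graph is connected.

Starting from A and exploring outward reaches every vertex (A, G, J, B, K, D, L, F, E, I, C, H); the graph is connected.

Yes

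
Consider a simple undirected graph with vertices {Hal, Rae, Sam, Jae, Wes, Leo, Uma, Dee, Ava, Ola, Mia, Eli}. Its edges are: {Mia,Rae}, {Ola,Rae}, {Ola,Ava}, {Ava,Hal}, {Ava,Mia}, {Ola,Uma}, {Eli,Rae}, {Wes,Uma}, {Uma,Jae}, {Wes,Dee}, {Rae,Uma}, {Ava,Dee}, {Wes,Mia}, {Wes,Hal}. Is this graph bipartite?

The cycle Ola-Uma-Rae-Ola has length 3, which is odd, so the graph is not bipartite.

No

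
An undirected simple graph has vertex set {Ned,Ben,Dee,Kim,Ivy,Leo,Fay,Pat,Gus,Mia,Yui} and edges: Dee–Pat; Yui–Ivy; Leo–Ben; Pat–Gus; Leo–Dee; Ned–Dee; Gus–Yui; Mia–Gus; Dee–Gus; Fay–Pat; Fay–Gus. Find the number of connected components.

Component: {Kim}
Component: {Ned, Ben, Dee, Ivy, Leo, Fay, Pat, Gus, Mia, Yui}

2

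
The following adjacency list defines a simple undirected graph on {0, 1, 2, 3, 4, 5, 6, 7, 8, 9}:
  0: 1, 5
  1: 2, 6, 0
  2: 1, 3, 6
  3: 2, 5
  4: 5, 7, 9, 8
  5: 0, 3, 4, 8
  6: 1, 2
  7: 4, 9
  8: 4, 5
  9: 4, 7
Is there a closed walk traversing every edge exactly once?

Degrees: 0:2, 1:3, 2:3, 3:2, 4:4, 5:4, 6:2, 7:2, 8:2, 9:2
1, 2 have odd degree; an Eulerian circuit needs every degree to be even, so none exists.

No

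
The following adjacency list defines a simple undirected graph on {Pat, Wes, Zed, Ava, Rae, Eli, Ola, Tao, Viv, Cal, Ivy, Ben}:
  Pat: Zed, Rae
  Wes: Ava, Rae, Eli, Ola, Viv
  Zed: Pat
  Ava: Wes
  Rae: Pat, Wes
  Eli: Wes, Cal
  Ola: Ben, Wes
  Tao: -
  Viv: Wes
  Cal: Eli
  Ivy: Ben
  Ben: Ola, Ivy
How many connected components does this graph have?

Component: {Tao}
Component: {Pat, Wes, Zed, Ava, Rae, Eli, Ola, Viv, Cal, Ivy, Ben}

2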